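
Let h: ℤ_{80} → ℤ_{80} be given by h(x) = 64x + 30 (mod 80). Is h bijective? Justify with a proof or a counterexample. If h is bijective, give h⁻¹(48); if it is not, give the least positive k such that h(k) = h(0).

5

We have gcd(64, 80) = 16 > 1. Taking u = 0 and v = 5: h(0) = 30 and h(5) = 64·5 + 30 = 350 ≡ 30 (mod 80).
So h(0) = h(5) while 0 ≠ 5, thus h is not injective, hence not bijective.
Since h is not bijective, we find the least positive k with h(k) = h(0): this means 64k ≡ 0 (mod 80), i.e. 80 ∣ 64k. Since gcd(64, 80) = 16, dividing through by 16 this holds exactly when 5 ∣ 4k, and as gcd(4, 5) = 1, exactly when 5 ∣ k.
The smallest positive such k is 5.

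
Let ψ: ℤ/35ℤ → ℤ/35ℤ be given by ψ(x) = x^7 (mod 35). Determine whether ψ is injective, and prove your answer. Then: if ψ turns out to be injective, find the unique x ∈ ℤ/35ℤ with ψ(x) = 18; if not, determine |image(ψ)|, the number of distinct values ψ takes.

32

Computing x^7 mod 35 for each x (by repeated squaring, reducing mod 35 at every step), the values ψ(0), ψ(1), …, ψ(34) are: 0, 1, 23, 17, 4, 5, 6, 28, 22, 9, 10, 11, 33, 27, 14, 15, 16, 3, 32, 19, 20, 21, 8, 2, 24, 25, 26, 13, 7, 29, 30, 31, 18, 12, 34.
Every element of ℤ/35ℤ appears exactly once in this list, so ψ is a bijection, and in particular injective.
Since ψ is injective, we read off the preimage of 18 from the same table: ψ(32) = 18, so ψ⁻¹(18) = 32.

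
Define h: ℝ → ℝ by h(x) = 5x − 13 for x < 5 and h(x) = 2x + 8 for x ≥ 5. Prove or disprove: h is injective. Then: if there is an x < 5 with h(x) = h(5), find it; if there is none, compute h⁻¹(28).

Both pieces are strictly increasing (slopes 5 and 2), so each is injective on its own interval.
The left piece maps (−∞, 5) onto (−∞, 12); the right piece maps [5, ∞) onto [18, ∞).
These images are disjoint, so no value is attained by both pieces. Hence h is injective.
Because the two images are disjoint, no x < 5 has h(x) = h(5), so we compute h⁻¹(28): 28 lies in [18, ∞), so solve 2x + 8 = 28: x = (28 − 8)/2 = 10.

10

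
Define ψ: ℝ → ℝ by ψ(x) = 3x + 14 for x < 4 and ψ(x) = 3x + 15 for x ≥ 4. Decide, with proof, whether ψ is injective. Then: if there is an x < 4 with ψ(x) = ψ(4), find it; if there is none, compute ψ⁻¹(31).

16/3

Both pieces are strictly increasing (slopes 3 and 3), so each is injective on its own interval.
The left piece maps (−∞, 4) onto (−∞, 26); the right piece maps [4, ∞) onto [27, ∞).
These images are disjoint, so no value is attained by both pieces. Hence ψ is injective.
Because the two images are disjoint, no x < 4 has ψ(x) = ψ(4), so we compute ψ⁻¹(31): 31 lies in [27, ∞), so solve 3x + 15 = 31: x = (31 − 15)/3 = 16/3.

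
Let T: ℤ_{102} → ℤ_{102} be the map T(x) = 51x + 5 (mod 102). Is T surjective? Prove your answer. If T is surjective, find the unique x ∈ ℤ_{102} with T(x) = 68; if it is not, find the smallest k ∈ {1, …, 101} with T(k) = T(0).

2

Since gcd(51, 102) = 51, we have 51x ≡ 0 (mod 51) for all x, so T(x) ≡ 5 (mod 51).
But 0 ≢ 5 (mod 51), so 0 ∈ ℤ_{102} has no preimage. Thus T is not surjective.
Since T is not surjective, we find the least positive k with T(k) = T(0): this means 51k ≡ 0 (mod 102), i.e. 102 ∣ 51k. Since gcd(51, 102) = 51, dividing through by 51 this holds exactly when 2 ∣ k.
The smallest positive such k is 2.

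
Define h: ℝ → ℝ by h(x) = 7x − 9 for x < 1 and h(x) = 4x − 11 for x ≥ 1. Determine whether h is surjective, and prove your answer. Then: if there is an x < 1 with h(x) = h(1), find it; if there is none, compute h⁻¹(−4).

2/7

Both pieces are strictly increasing (slopes 7 and 4), so each is injective on its own interval.
The left piece maps (−∞, 1) onto (−∞, −2); the right piece maps [1, ∞) onto [−7, ∞).
The union (−∞, −2) ∪ [−7, ∞) covers ℝ, so h is surjective.
For the follow-up: the images overlap, so an x < 1 with h(x) = h(1) exists. h(1) = −7; solving 7x − 9 = −7 for x < 1 gives x = (−7 + 9)/7 = 2/7.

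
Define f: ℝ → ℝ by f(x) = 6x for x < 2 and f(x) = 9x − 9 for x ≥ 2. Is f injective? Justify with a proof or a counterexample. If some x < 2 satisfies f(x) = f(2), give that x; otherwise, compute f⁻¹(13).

3/2

Both pieces are strictly increasing (slopes 6 and 9), so each is injective on its own interval.
The left piece maps (−∞, 2) onto (−∞, 12); the right piece maps [2, ∞) onto [9, ∞).
These images overlap. In particular f(2) = 9 (right piece), and solving 6x = 9 on the left piece gives x = 3/2 < 2.
So f(3/2) = f(2) with 3/2 ≠ 2, and f is not injective. This x = 3/2 is the requested value below 2.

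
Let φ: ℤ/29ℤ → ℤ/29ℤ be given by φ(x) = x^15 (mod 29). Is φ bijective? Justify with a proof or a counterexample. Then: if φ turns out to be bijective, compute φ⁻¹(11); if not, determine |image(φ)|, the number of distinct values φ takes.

18

Since 29 is prime, the nonzero elements of ℤ/29ℤ form a cyclic group of order 28.
As gcd(15, 28) = 1, raising to the 15th power is a bijection on this group: if u^15 ≡ v^15 then (uv^{−1})^15 = 1, and the only element of order dividing gcd(15, 28) = 1 is 1, so u = v.
With φ(0) = 0 this makes φ injective on all of ℤ/29ℤ, hence bijective (finite equal-size domain and codomain). In particular φ is bijective.
Since φ is bijective, we find the preimage of 11. The inverse of x ↦ x^15 on (ℤ/29ℤ)^× is x ↦ x^15, because 15·15 = 225 = 8·28 + 1 ≡ 1 (mod 28) and x^{28} = 1 for x ≠ 0 (Fermat). So φ⁻¹(11) = 11^15 mod 29.
Repeated squaring mod 29: 11^1 ≡ 11, 11^2 ≡ 11² = 121 ≡ 5, 11^4 ≡ 5² = 25, 11^8 ≡ 25² = 625 ≡ 16. Since 15 = 8 + 4 + 2 + 1, 11^15 ≡ 16·25·5·11: 16·25 = 400 ≡ 23, then 23·5 = 115 ≡ 28, then 28·11 = 308 ≡ 18. So 11^15 ≡ 18 (mod 29).
Hence φ⁻¹(11) = 18.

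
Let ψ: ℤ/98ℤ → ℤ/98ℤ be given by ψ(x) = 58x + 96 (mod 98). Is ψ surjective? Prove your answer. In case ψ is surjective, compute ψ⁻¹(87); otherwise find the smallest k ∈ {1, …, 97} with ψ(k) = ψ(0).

Since gcd(58, 98) = 2, we have 58x ≡ 0 (mod 2) for all x, so ψ(x) ≡ 0 (mod 2).
But 1 ≢ 0 (mod 2), so 1 ∈ ℤ/98ℤ has no preimage. Thus ψ is not surjective.
Since ψ is not surjective, we find the least positive k with ψ(k) = ψ(0): this means 58k ≡ 0 (mod 98), i.e. 98 ∣ 58k. Since gcd(58, 98) = 2, dividing through by 2 this holds exactly when 49 ∣ 29k, and as gcd(29, 49) = 1, exactly when 49 ∣ k.
The smallest positive such k is 49.

49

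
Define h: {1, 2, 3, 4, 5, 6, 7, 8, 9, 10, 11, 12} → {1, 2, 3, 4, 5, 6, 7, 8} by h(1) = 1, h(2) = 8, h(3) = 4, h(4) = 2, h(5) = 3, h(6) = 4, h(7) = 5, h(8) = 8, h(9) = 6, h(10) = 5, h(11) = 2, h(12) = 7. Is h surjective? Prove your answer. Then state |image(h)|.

8

Every element of the codomain has a preimage: 1 = h(1), 2 = h(4), 3 = h(5), 4 = h(3), 5 = h(7), 6 = h(9), 7 = h(12), 8 = h(2).
So h is surjective.
The image of h is {1, 2, 3, 4, 5, 6, 7, 8}, which has 8 elements.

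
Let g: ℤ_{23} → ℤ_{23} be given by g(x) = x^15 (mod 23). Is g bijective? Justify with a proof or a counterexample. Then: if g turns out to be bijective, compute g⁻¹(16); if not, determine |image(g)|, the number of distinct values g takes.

2

Since 23 is prime, the nonzero elements of ℤ_{23} form a cyclic group of order 22.
As gcd(15, 22) = 1, raising to the 15th power is a bijection on this group: if u^15 ≡ v^15 then (uv^{−1})^15 = 1, and the only element of order dividing gcd(15, 22) = 1 is 1, so u = v.
With g(0) = 0 this makes g injective on all of ℤ_{23}, hence bijective (finite equal-size domain and codomain). In particular g is bijective.
Since g is bijective, we find the preimage of 16. The inverse of x ↦ x^15 on (ℤ_{23})^× is x ↦ x^3, because 15·3 = 45 = 2·22 + 1 ≡ 1 (mod 22) and x^{22} = 1 for x ≠ 0 (Fermat). So g⁻¹(16) = 16^3 mod 23.
Repeated squaring mod 23: 16^1 ≡ 16, 16^2 ≡ 16² = 256 ≡ 3. Since 3 = 2 + 1, 16^3 ≡ 3·16: 3·16 = 48 ≡ 2. So 16^3 ≡ 2 (mod 23).
Hence g⁻¹(16) = 2.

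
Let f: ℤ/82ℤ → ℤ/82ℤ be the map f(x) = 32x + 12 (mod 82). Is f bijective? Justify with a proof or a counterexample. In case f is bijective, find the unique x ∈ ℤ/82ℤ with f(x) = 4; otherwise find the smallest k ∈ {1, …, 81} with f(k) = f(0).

Recall that f is injective when f(s) = f(t) forces s = t.
We have gcd(32, 82) = 2 > 1. Taking s = 0 and t = 41: f(0) = 12 and f(41) = 32·41 + 12 = 1324 ≡ 12 (mod 82).
So f(0) = f(41) while 0 ≠ 41, hence f is not injective, hence not bijective.
Since f is not bijective, we find the least positive k with f(k) = f(0): this means 32k ≡ 0 (mod 82), i.e. 82 ∣ 32k. Since gcd(32, 82) = 2, dividing through by 2 this holds exactly when 41 ∣ 16k, and as gcd(16, 41) = 1, exactly when 41 ∣ k.
The smallest positive such k is 41.

41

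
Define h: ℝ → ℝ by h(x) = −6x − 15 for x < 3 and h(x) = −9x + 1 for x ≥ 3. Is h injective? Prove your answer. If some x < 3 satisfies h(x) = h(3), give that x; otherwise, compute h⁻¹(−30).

11/6

Both pieces are strictly decreasing (slopes −6 and −9), so each is injective on its own interval.
The left piece maps (−∞, 3) onto (−33, ∞); the right piece maps [3, ∞) onto (−∞, −26].
These images overlap. In particular h(3) = −26 (right piece), and solving −6x − 15 = −26 on the left piece gives x = 11/6 < 3.
So h(11/6) = h(3) with 11/6 ≠ 3, and h is not injective. This x = 11/6 is the requested value below 3.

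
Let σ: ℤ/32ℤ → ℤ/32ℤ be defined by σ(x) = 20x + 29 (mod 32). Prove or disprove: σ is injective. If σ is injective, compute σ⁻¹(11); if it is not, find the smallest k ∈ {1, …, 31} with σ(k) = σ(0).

8

Recall that σ is injective if σ(a) = σ(b) implies a = b.
We have gcd(20, 32) = 4 > 1. Taking a = 0 and b = 8: σ(0) = 29 and σ(8) = 20·8 + 29 = 189 ≡ 29 (mod 32).
So σ(0) = σ(8) while 0 ≠ 8, therefore σ is not injective.
Since σ is not injective, we find the least positive k with σ(k) = σ(0): this means 20k ≡ 0 (mod 32), i.e. 32 ∣ 20k. Since gcd(20, 32) = 4, dividing through by 4 this holds exactly when 8 ∣ 5k, and as gcd(5, 8) = 1, exactly when 8 ∣ k.
The smallest positive such k is 8.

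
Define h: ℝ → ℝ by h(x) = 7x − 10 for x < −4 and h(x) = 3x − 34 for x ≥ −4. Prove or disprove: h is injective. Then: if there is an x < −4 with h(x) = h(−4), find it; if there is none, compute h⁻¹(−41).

-36/7

Both pieces are strictly increasing (slopes 7 and 3), so each is injective on its own interval.
The left piece maps (−∞, −4) onto (−∞, −38); the right piece maps [−4, ∞) onto [−46, ∞).
These images overlap. In particular h(−4) = −46 (right piece), and solving 7x − 10 = −46 on the left piece gives x = −36/7 < −4.
So h(−36/7) = h(−4) with −36/7 ≠ −4, and h is not injective. This x = −36/7 is the requested value below −4.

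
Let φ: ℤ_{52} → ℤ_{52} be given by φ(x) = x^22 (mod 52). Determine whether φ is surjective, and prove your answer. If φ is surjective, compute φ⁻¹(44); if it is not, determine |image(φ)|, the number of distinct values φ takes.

φ(12): Repeated squaring mod 52: 12^1 ≡ 12, 12^2 ≡ 12² = 144 ≡ 40, 12^4 ≡ 40² = 1600 ≡ 40, 12^8 ≡ 40² = 1600 ≡ 40, 12^16 ≡ 40² = 1600 ≡ 40. Since 22 = 16 + 4 + 2, 12^22 ≡ 40·40·40: 40·40 = 1600 ≡ 40, then 40·40 = 1600 ≡ 40. So 12^22 ≡ 40 (mod 52).
φ(14): Repeated squaring mod 52: 14^1 ≡ 14, 14^2 ≡ 14² = 196 ≡ 40, 14^4 ≡ 40² = 1600 ≡ 40, 14^8 ≡ 40² = 1600 ≡ 40, 14^16 ≡ 40² = 1600 ≡ 40. Since 22 = 16 + 4 + 2, 14^22 ≡ 40·40·40: 40·40 = 1600 ≡ 40, then 40·40 = 1600 ≡ 40. So 14^22 ≡ 40 (mod 52).
So φ(12) = φ(14) = 40 while 12 ≠ 14, therefore φ is not injective.
A non-injective map from the 52-element set ℤ_{52} to itself takes at most 51 distinct values, so it cannot be surjective. So φ is not surjective.
Since φ is not surjective, we determine |image(φ)|. Computing x^22 mod 52 for each x (by repeated squaring, reducing mod 52 at every step), the values φ(0), φ(1), …, φ(51) are: 0, 1, 36, 29, 48, 25, 4, 17, 12, 9, 16, 49, 40, 13, 40, 49, 16, 9, 12, 17, 4, 25, 48, 29, 36, 1, 0, 1, 36, 29, 48, 25, 4, 17, 12, 9, 16, 49, 40, 13, 40, 49, 16, 9, 12, 17, 4, 25, 48, 29, 36, 1.
The distinct values are {0, 1, 4, 9, 12, 13, 16, 17, 25, 29, 36, 40, 48, 49}; there are 14 of them.

14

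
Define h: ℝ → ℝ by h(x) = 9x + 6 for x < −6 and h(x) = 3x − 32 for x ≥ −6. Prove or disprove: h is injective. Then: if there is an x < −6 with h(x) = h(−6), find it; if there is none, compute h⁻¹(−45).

-56/9

Both pieces are strictly increasing (slopes 9 and 3), so each is injective on its own interval.
The left piece maps (−∞, −6) onto (−∞, −48); the right piece maps [−6, ∞) onto [−50, ∞).
These images overlap. In particular h(−6) = −50 (right piece), and solving 9x + 6 = −50 on the left piece gives x = −56/9 < −6.
So h(−56/9) = h(−6) with −56/9 ≠ −6, and h is not injective. This x = −56/9 is the requested value below −6.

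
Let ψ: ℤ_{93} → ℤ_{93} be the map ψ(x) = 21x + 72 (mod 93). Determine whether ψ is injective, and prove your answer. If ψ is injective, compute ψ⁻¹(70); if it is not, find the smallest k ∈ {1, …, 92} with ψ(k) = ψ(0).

Recall: ψ is injective when ψ(x_1) = ψ(x_2) forces x_1 = x_2.
We have gcd(21, 93) = 3 > 1. Taking x_1 = 0 and x_2 = 31: ψ(0) = 72 and ψ(31) = 21·31 + 72 = 723 ≡ 72 (mod 93).
So ψ(0) = ψ(31) while 0 ≠ 31, hence ψ is not injective.
Since ψ is not injective, we find the least positive k with ψ(k) = ψ(0): this means 21k ≡ 0 (mod 93), i.e. 93 ∣ 21k. Since gcd(21, 93) = 3, dividing through by 3 this holds exactly when 31 ∣ 7k, and as gcd(7, 31) = 1, exactly when 31 ∣ k.
The smallest positive such k is 31.

31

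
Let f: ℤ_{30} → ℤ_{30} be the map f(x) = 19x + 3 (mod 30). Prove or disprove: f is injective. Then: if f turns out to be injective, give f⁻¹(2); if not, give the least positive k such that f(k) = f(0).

11

Suppose f(u) = f(v) in ℤ_{30}. Then 19u + 3 ≡ 19v + 3 (mod 30), therefore 19(u − v) ≡ 0 (mod 30).
Since gcd(19, 30) = 1, 19 is invertible modulo 30, thus u − v ≡ 0 (mod 30), i.e. u = v.
Thus f is injective.
We now compute 19⁻¹ mod 30 explicitly. Euclid's algorithm: 30 = 1·19 + 11, 19 = 1·11 + 8, 11 = 1·8 + 3, 8 = 2·3 + 2, 3 = 1·2 + 1; back-substituting gives 1 = 19·19 − 12·30, so 19⁻¹ ≡ 19 (mod 30).
Since f is injective, we compute f⁻¹(2): solve 19x + 3 ≡ 2 (mod 30), i.e. 19x ≡ 29 (mod 30).
Multiplying by 19⁻¹ = 19 gives x ≡ 19·29 = 551 = 18·30 + 11 ≡ 11 (mod 30).
Check: f(11) = 19·11 + 3 = 212 = 7·30 + 2 ≡ 2 (mod 30).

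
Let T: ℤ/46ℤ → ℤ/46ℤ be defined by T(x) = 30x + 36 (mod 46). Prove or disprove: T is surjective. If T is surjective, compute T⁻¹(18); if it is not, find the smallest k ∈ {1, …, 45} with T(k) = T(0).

Since gcd(30, 46) = 2, we have 30x ≡ 0 (mod 2) for all x, so T(x) ≡ 0 (mod 2).
But 1 ≢ 0 (mod 2), so 1 ∈ ℤ/46ℤ has no preimage. So T is not surjective.
Since T is not surjective, we find the least positive k with T(k) = T(0): this means 30k ≡ 0 (mod 46), i.e. 46 ∣ 30k. Since gcd(30, 46) = 2, dividing through by 2 this holds exactly when 23 ∣ 15k, and as gcd(15, 23) = 1, exactly when 23 ∣ k.
The smallest positive such k is 23.

23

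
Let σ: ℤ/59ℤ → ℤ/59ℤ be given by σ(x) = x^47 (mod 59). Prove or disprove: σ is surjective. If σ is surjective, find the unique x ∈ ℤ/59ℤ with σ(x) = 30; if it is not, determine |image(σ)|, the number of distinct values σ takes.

Since 59 is prime, the nonzero elements of ℤ/59ℤ form a cyclic group of order 58.
As gcd(47, 58) = 1, raising to the 47th power is a bijection on this group: if x_1^47 ≡ x_2^47 then (x_1x_2^{−1})^47 = 1, and the only element of order dividing gcd(47, 58) = 1 is 1, so x_1 = x_2.
With σ(0) = 0 this makes σ injective on all of ℤ/59ℤ, hence bijective (finite equal-size domain and codomain). In particular σ is surjective.
Since σ is surjective, we find the preimage of 30. The inverse of x ↦ x^47 on (ℤ/59ℤ)^× is x ↦ x^21, because 47·21 = 987 = 17·58 + 1 ≡ 1 (mod 58) and x^{58} = 1 for x ≠ 0 (Fermat). So σ⁻¹(30) = 30^21 mod 59.
Repeated squaring mod 59: 30^1 ≡ 30, 30^2 ≡ 30² = 900 ≡ 15, 30^4 ≡ 15² = 225 ≡ 48, 30^8 ≡ 48² = 2304 ≡ 3, 30^16 ≡ 3² = 9. Since 21 = 16 + 4 + 1, 30^21 ≡ 9·48·30: 9·48 = 432 ≡ 19, then 19·30 = 570 ≡ 39. So 30^21 ≡ 39 (mod 59).
Hence σ⁻¹(30) = 39.

39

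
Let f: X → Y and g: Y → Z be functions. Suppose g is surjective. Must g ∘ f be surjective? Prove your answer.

No. Take X = {1}, Y = Z = {1, 2, 3, 4}, f(1) = 1, and g = identity (surjective).
Then (g ∘ f)(1) = 1, and 4 ∈ Z has no preimage under g ∘ f, so g ∘ f is not surjective.

not surjective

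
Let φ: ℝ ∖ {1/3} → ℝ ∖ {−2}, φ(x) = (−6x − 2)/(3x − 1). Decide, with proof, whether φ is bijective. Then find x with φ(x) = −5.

Suppose φ(s) = φ(t). Cross-multiplying: (−6s − 2)(3t − 1) = (−6t − 2)(3s − 1).
Expanding both sides and cancelling the symmetric terms leaves 12·(s − t) = 0. Since 12 ≠ 0, s = t. Therefore φ is injective.
For any y ≠ −2, solving y(3x − 1) = −6x − 2 for x gives a well-defined x ≠ 1/3. So φ is surjective.
Hence φ is bijective.
Solving φ(x) = −5: cross-multiplying gives −6x − 2 = −5(3x − 1), which rearranges to 9x = 7, so x = 7/9.

7/9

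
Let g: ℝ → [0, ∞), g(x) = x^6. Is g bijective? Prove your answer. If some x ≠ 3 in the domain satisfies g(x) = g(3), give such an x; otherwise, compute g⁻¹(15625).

g(3) = 729 = (−3)^6 = g(−3) (since 6 is even), with 3 ≠ −3. So g is not injective, hence not bijective.
For the follow-up, such an x exists: taking x = −3 ∈ ℝ gives g(−3) = 729 = g(3) with −3 ≠ 3.

-3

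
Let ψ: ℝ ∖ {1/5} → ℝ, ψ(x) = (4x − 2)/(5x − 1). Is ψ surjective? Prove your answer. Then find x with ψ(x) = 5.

1/7

If ψ(x) = 4/5, cross-multiplying gives 5(4x − 2) = 4(5x − 1), which simplifies to −10 = −4 — false.  So 4/5 has no preimage and ψ is not surjective.
Solving ψ(x) = 5: cross-multiplying gives 4x − 2 = 5(5x − 1), which rearranges to −21x = −3, so x = 1/7.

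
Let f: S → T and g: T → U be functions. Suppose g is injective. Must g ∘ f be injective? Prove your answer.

No. Take S = {1, 2}, T = U = {1, 2, 3, 4}, f(1) = f(2) = 1, and g = identity (injective).
Then (g ∘ f)(1) = (g ∘ f)(2) = 1 with 1 ≠ 2, so g ∘ f is not injective.

not injective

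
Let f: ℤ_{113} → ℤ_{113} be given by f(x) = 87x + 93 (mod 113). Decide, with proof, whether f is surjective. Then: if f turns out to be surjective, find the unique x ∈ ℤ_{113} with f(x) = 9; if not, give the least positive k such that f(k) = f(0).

38

Recall: surjectivity means every element of the codomain has a preimage under f.
Since gcd(87, 113) = 1, 87 is invertible modulo 113. Euclid's algorithm: 113 = 1·87 + 26, 87 = 3·26 + 9, 26 = 2·9 + 8, 9 = 1·8 + 1; back-substituting gives 1 = 13·87 − 10·113, so 87⁻¹ ≡ 13 (mod 113).
Then y ↦ 13(y − 93) is a two-sided inverse to f, so every y ∈ ℤ_{113} has a preimage.
Hence f is surjective.
Since f is surjective, we compute f⁻¹(9): solve 87x + 93 ≡ 9 (mod 113), i.e. 87x ≡ 29 (mod 113).
Multiplying by 87⁻¹ = 13 gives x ≡ 13·29 = 377 = 3·113 + 38 ≡ 38 (mod 113).
Check: f(38) = 87·38 + 93 = 3399 = 30·113 + 9 ≡ 9 (mod 113).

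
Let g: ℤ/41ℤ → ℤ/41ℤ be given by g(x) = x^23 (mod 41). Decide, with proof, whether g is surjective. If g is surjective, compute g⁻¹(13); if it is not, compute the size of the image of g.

Since 41 is prime, the nonzero elements of ℤ/41ℤ form a cyclic group of order 40.
As gcd(23, 40) = 1, raising to the 23rd power is a bijection on this group: if u^23 ≡ v^23 then (uv^{−1})^23 = 1, and the only element of order dividing gcd(23, 40) = 1 is 1, so u = v.
With g(0) = 0 this makes g injective on all of ℤ/41ℤ, hence bijective (finite equal-size domain and codomain). In particular g is surjective.
Since g is surjective, we find the preimage of 13. The inverse of x ↦ x^23 on (ℤ/41ℤ)^× is x ↦ x^7, because 23·7 = 161 = 4·40 + 1 ≡ 1 (mod 40) and x^{40} = 1 for x ≠ 0 (Fermat). So g⁻¹(13) = 13^7 mod 41.
Repeated squaring mod 41: 13^1 ≡ 13, 13^2 ≡ 13² = 169 ≡ 5, 13^4 ≡ 5² = 25. Since 7 = 4 + 2 + 1, 13^7 ≡ 25·5·13: 25·5 = 125 ≡ 2, then 2·13 = 26. So 13^7 ≡ 26 (mod 41).
Hence g⁻¹(13) = 26.

26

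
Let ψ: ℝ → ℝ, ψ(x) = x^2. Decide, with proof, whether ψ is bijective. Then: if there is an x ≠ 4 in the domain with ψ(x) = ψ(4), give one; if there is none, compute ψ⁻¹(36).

-4

ψ(4) = 16 = (−4)^2 = ψ(−4) (since 2 is even), with 4 ≠ −4. So ψ is not injective, hence not bijective.
For the follow-up, such an x exists: taking x = −4 ∈ ℝ gives ψ(−4) = 16 = ψ(4) with −4 ≠ 4.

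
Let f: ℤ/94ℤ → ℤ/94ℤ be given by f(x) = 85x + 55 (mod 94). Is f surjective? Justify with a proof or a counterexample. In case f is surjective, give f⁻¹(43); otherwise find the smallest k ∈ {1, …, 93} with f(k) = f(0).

64

By definition, f is surjective if every y in the codomain equals f(x) for some x in the domain.
Since gcd(85, 94) = 1, 85 is invertible modulo 94. Euclid's algorithm: 94 = 1·85 + 9, 85 = 9·9 + 4, 9 = 2·4 + 1; back-substituting gives 1 = 73·85 − 66·94, so 85⁻¹ ≡ 73 (mod 94).
For any y ∈ ℤ/94ℤ, x = 73(y − 55) mod 94 satisfies f(x) = 85·73(y − 55) + 55 ≡ y (since 85·73 ≡ 1 mod 94). So every y has a preimage.
Hence f is surjective.
Since f is surjective, we compute f⁻¹(43): solve 85x + 55 ≡ 43 (mod 94), i.e. 85x ≡ 82 (mod 94).
Multiplying by 85⁻¹ = 73 gives x ≡ 73·82 = 5986 = 63·94 + 64 ≡ 64 (mod 94).
Check: f(64) = 85·64 + 55 = 5495 = 58·94 + 43 ≡ 43 (mod 94).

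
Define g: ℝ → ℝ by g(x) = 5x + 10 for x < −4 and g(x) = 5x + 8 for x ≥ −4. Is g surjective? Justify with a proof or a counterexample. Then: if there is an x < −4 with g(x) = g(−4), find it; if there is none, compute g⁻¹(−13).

-22/5

Both pieces are strictly increasing (slopes 5 and 5), so each is injective on its own interval.
The left piece maps (−∞, −4) onto (−∞, −10); the right piece maps [−4, ∞) onto [−12, ∞).
The union (−∞, −10) ∪ [−12, ∞) covers ℝ, so g is surjective.
For the follow-up: the images overlap, so an x < −4 with g(x) = g(−4) exists. g(−4) = −12; solving 5x + 10 = −12 for x < −4 gives x = (−12 − 10)/5 = −22/5.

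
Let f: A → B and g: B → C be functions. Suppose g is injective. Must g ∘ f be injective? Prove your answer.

No. Take A = {1, 2}, B = C = {1, 2, 3, 4, 5}, f(1) = f(2) = 1, and g = identity (injective).
Then (g ∘ f)(1) = (g ∘ f)(2) = 1 with 1 ≠ 2, so g ∘ f is not injective.

not injective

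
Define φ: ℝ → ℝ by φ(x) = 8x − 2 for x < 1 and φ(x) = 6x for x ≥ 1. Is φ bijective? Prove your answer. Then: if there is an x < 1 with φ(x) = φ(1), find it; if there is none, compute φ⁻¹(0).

1/4

Both pieces are strictly increasing (slopes 8 and 6), so each is injective on its own interval.
The left piece maps (−∞, 1) onto (−∞, 6); the right piece maps [1, ∞) onto [6, ∞).
Since 6 = 6, the images partition ℝ: φ is injective and surjective, hence bijective.
Because the two images are disjoint, no x < 1 has φ(x) = φ(1), so we compute φ⁻¹(0): 0 lies in (−∞, 6), so solve 8x − 2 = 0: x = (0 + 2)/8 = 1/4.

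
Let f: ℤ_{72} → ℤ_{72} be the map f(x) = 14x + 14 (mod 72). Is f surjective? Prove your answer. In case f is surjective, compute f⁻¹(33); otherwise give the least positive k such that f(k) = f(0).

36

Since gcd(14, 72) = 2, we have 14x ≡ 0 (mod 2) for all x, so f(x) ≡ 0 (mod 2).
But 1 ≢ 0 (mod 2), so 1 ∈ ℤ_{72} has no preimage. Thus f is not surjective.
Since f is not surjective, we find the least positive k with f(k) = f(0): this means 14k ≡ 0 (mod 72), i.e. 72 ∣ 14k. Since gcd(14, 72) = 2, dividing through by 2 this holds exactly when 36 ∣ 7k, and as gcd(7, 36) = 1, exactly when 36 ∣ k.
The smallest positive such k is 36.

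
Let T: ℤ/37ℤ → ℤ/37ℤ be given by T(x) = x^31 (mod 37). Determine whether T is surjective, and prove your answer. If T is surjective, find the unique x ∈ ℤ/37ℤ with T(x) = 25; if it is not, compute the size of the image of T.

28

Since 37 is prime, the nonzero elements of ℤ/37ℤ form a cyclic group of order 36.
As gcd(31, 36) = 1, raising to the 31st power is a bijection on this group: if u^31 ≡ v^31 then (uv^{−1})^31 = 1, and the only element of order dividing gcd(31, 36) = 1 is 1, so u = v.
With T(0) = 0 this makes T injective on all of ℤ/37ℤ, hence bijective (finite equal-size domain and codomain). In particular T is surjective.
Since T is surjective, we find the preimage of 25. The inverse of x ↦ x^31 on (ℤ/37ℤ)^× is x ↦ x^7, because 31·7 = 217 = 6·36 + 1 ≡ 1 (mod 36) and x^{36} = 1 for x ≠ 0 (Fermat). So T⁻¹(25) = 25^7 mod 37.
Repeated squaring mod 37: 25^1 ≡ 25, 25^2 ≡ 25² = 625 ≡ 33, 25^4 ≡ 33² = 1089 ≡ 16. Since 7 = 4 + 2 + 1, 25^7 ≡ 16·33·25: 16·33 = 528 ≡ 10, then 10·25 = 250 ≡ 28. So 25^7 ≡ 28 (mod 37).
Hence T⁻¹(25) = 28.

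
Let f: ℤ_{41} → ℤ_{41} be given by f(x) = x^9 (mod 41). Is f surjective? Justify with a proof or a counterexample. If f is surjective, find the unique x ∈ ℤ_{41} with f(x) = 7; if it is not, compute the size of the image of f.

Since 41 is prime, the nonzero elements of ℤ_{41} form a cyclic group of order 40.
As gcd(9, 40) = 1, raising to the 9th power is a bijection on this group: if x_1^9 ≡ x_2^9 then (x_1x_2^{−1})^9 = 1, and the only element of order dividing gcd(9, 40) = 1 is 1, so x_1 = x_2.
With f(0) = 0 this makes f injective on all of ℤ_{41}, hence bijective (finite equal-size domain and codomain). In particular f is surjective.
Since f is surjective, we find the preimage of 7. The inverse of x ↦ x^9 on (ℤ_{41})^× is x ↦ x^9, because 9·9 = 81 = 2·40 + 1 ≡ 1 (mod 40) and x^{40} = 1 for x ≠ 0 (Fermat). So f⁻¹(7) = 7^9 mod 41.
Repeated squaring mod 41: 7^1 ≡ 7, 7^2 ≡ 7² = 49 ≡ 8, 7^4 ≡ 8² = 64 ≡ 23, 7^8 ≡ 23² = 529 ≡ 37. Since 9 = 8 + 1, 7^9 ≡ 37·7: 37·7 = 259 ≡ 13. So 7^9 ≡ 13 (mod 41).
Hence f⁻¹(7) = 13.

13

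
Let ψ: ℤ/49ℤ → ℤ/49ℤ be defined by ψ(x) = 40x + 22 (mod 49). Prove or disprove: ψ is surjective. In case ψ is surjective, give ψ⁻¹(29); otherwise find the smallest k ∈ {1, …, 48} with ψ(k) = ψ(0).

Since gcd(40, 49) = 1, 40 is invertible modulo 49. Euclid's algorithm: 49 = 1·40 + 9, 40 = 4·9 + 4, 9 = 2·4 + 1; back-substituting gives 1 = 38·40 − 31·49, so 40⁻¹ ≡ 38 (mod 49).
Then y ↦ 38(y − 22) is a two-sided inverse to ψ, so every y ∈ ℤ/49ℤ has a preimage.
Thus ψ is surjective.
Since ψ is surjective, we compute ψ⁻¹(29): solve 40x + 22 ≡ 29 (mod 49), i.e. 40x ≡ 7 (mod 49).
Multiplying by 40⁻¹ = 38 gives x ≡ 38·7 = 266 = 5·49 + 21 ≡ 21 (mod 49).
Check: ψ(21) = 40·21 + 22 = 862 = 17·49 + 29 ≡ 29 (mod 49).

21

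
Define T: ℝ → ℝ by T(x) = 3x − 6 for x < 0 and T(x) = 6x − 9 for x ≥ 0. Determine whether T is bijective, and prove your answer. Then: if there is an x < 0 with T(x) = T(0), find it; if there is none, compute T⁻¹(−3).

-1

Both pieces are strictly increasing (slopes 3 and 6), so each is injective on its own interval.
The left piece maps (−∞, 0) onto (−∞, −6); the right piece maps [0, ∞) onto [−9, ∞).
These images overlap. In particular T(0) = −9 (right piece), and solving 3x − 6 = −9 on the left piece gives x = −1 < 0.
So T(−1) = T(0) with −1 ≠ 0, and T is not injective, hence not bijective. This x = −1 is the requested value below 0.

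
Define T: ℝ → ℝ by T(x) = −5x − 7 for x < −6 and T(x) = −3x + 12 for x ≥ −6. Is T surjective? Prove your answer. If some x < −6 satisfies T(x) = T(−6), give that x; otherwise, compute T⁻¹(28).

-37/5

Both pieces are strictly decreasing (slopes −5 and −3), so each is injective on its own interval.
The left piece maps (−∞, −6) onto (23, ∞); the right piece maps [−6, ∞) onto (−∞, 30].
The union (23, ∞) ∪ (−∞, 30] covers ℝ, so T is surjective.
For the follow-up: the images overlap, so an x < −6 with T(x) = T(−6) exists. T(−6) = 30; solving −5x − 7 = 30 for x < −6 gives x = (30 + 7)/(−5) = −37/5.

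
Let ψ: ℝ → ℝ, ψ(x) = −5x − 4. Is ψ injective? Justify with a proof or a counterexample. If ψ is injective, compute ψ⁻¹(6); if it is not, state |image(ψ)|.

Recall: injectivity means: for all x_1, x_2 in the domain, ψ(x_1) = ψ(x_2) implies x_1 = x_2.
Suppose ψ(x_1) = ψ(x_2). Then −5x_1 − 4 = −5x_2 − 4, hence −5x_1 = −5x_2, hence x_1 = x_2.
Therefore ψ is injective.
Since ψ is injective, we compute ψ⁻¹(6) = (6 + 4)/(−5) = −2.

-2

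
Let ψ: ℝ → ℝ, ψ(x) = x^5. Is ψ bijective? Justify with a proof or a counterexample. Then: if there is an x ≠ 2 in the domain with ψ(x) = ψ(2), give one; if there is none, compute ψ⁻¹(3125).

On ℝ, x ↦ x^5 is strictly increasing (injective) and for any y ∈ ℝ the 5th root y^{1/5} lies in ℝ (surjective). So ψ is bijective.
Since x ↦ x^5 is strictly increasing on ℝ, it is injective there, so no x ≠ 2 in the domain has ψ(x) = ψ(2). We therefore compute ψ⁻¹(3125) = 3125^{1/5} = 5 (indeed 5^5 = 3125).

5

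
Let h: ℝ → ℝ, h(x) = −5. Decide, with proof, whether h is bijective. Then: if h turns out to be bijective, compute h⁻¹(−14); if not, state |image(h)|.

h(0) = −5 = h(1) with 0 ≠ 1, so h is not injective, hence not bijective.
Since h is not bijective, we state |image(h)|: the image of h is {−5}, which has 1 element.

1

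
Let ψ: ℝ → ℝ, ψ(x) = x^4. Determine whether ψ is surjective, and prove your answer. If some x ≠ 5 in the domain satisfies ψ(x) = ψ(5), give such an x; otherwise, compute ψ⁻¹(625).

-5

Since 4 is even, x^4 ≥ 0 for all x ∈ ℝ, so −1 ∈ ℝ has no preimage. Hence ψ is not surjective.
For the follow-up, such an x exists: taking x = −5 ∈ ℝ gives ψ(−5) = 625 = ψ(5) with −5 ≠ 5.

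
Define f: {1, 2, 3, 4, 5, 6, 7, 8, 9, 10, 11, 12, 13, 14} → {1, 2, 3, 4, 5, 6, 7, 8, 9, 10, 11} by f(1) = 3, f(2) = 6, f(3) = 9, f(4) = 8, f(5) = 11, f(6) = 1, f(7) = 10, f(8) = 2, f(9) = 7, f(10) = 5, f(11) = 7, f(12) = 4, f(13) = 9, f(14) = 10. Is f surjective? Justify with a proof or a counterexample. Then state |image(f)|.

Every element of the codomain has a preimage: 1 = f(6), 2 = f(8), 3 = f(1), 4 = f(12), 5 = f(10), 6 = f(2), 7 = f(9), 8 = f(4), 9 = f(3), 10 = f(7), 11 = f(5).
Hence f is surjective.
The image of f is {1, 2, 3, 4, 5, 6, 7, 8, 9, 10, 11}, which has 11 elements.

11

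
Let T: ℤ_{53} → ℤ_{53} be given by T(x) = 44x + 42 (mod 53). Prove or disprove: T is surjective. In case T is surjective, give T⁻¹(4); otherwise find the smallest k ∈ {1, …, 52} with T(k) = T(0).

16

Since gcd(44, 53) = 1, 44 is invertible modulo 53. Euclid's algorithm: 53 = 1·44 + 9, 44 = 4·9 + 8, 9 = 1·8 + 1; back-substituting gives 1 = 47·44 − 39·53, so 44⁻¹ ≡ 47 (mod 53).
Then y ↦ 47(y − 42) is a two-sided inverse to T, so every y ∈ ℤ_{53} has a preimage.
So T is surjective.
Since T is surjective, we compute T⁻¹(4): solve 44x + 42 ≡ 4 (mod 53), i.e. 44x ≡ 15 (mod 53).
Multiplying by 44⁻¹ = 47 gives x ≡ 47·15 = 705 = 13·53 + 16 ≡ 16 (mod 53).
Check: T(16) = 44·16 + 42 = 746 = 14·53 + 4 ≡ 4 (mod 53).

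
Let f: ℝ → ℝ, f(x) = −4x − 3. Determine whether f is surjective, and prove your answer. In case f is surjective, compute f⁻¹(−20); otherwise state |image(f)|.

For any y ∈ ℝ, x = (y + 3)/(−4) satisfies f(x) = y.
Thus f is surjective.
Since f is surjective, we compute f⁻¹(−20) = (−20 + 3)/(−4) = 17/4.

17/4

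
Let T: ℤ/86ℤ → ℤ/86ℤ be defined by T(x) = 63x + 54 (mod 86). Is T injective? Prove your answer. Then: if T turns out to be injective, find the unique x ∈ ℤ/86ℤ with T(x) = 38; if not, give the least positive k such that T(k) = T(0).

Suppose T(s) = T(t) in ℤ/86ℤ. Then 63s + 54 ≡ 63t + 54 (mod 86), hence 63(s − t) ≡ 0 (mod 86).
Since gcd(63, 86) = 1, 63 is invertible modulo 86, hence s − t ≡ 0 (mod 86), i.e. s = t.
Hence T is injective.
We now compute 63⁻¹ mod 86 explicitly. Euclid's algorithm: 86 = 1·63 + 23, 63 = 2·23 + 17, 23 = 1·17 + 6, 17 = 2·6 + 5, 6 = 1·5 + 1; back-substituting gives 1 = 71·63 − 52·86, so 63⁻¹ ≡ 71 (mod 86).
Since T is injective, we compute T⁻¹(38): solve 63x + 54 ≡ 38 (mod 86), i.e. 63x ≡ 70 (mod 86).
Multiplying by 63⁻¹ = 71 gives x ≡ 71·70 = 4970 = 57·86 + 68 ≡ 68 (mod 86).
Check: T(68) = 63·68 + 54 = 4338 = 50·86 + 38 ≡ 38 (mod 86).

68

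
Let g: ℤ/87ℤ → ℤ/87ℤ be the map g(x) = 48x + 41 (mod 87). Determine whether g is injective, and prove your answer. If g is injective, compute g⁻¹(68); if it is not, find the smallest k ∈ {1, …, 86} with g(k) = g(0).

29

We have gcd(48, 87) = 3 > 1. Taking x_1 = 0 and x_2 = 29: g(0) = 41 and g(29) = 48·29 + 41 = 1433 ≡ 41 (mod 87).
So g(0) = g(29) while 0 ≠ 29, thus g is not injective.
Since g is not injective, we find the least positive k with g(k) = g(0): this means 48k ≡ 0 (mod 87), i.e. 87 ∣ 48k. Since gcd(48, 87) = 3, dividing through by 3 this holds exactly when 29 ∣ 16k, and as gcd(16, 29) = 1, exactly when 29 ∣ k.
The smallest positive such k is 29.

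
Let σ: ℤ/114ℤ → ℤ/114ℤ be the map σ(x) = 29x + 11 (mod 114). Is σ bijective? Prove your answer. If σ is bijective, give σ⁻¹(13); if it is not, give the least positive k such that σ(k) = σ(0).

Recall: injectivity means: for all x_1, x_2 in the domain, σ(x_1) = σ(x_2) implies x_1 = x_2.
If σ(x_1) = σ(x_2), then 29x_1 ≡ 29x_2 (mod 114). Because gcd(29, 114) = 1, we may cancel 29 to get x_1 ≡ x_2 (mod 114).
We now compute 29⁻¹ mod 114 explicitly. Euclid's algorithm: 114 = 3·29 + 27, 29 = 1·27 + 2, 27 = 13·2 + 1; back-substituting gives 1 = 59·29 − 15·114, so 29⁻¹ ≡ 59 (mod 114).
Then y ↦ 59(y − 11) is a two-sided inverse to σ, so every y ∈ ℤ/114ℤ has a preimage.
Thus σ is bijective.
Since σ is bijective, we compute σ⁻¹(13): solve 29x + 11 ≡ 13 (mod 114), i.e. 29x ≡ 2 (mod 114).
Multiplying by 29⁻¹ = 59 gives x ≡ 59·2 = 118 = 1·114 + 4 ≡ 4 (mod 114).
Check: σ(4) = 29·4 + 11 = 127 = 1·114 + 13 ≡ 13 (mod 114).

4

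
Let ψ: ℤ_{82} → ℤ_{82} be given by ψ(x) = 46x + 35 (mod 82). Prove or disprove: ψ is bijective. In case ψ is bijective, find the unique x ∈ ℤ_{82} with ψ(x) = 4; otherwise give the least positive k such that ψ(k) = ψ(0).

Recall: injectivity means: for all u, v in the domain, ψ(u) = ψ(v) implies u = v.
We have gcd(46, 82) = 2 > 1. Taking u = 0 and v = 41: ψ(0) = 35 and ψ(41) = 46·41 + 35 = 1921 ≡ 35 (mod 82).
So ψ(0) = ψ(41) while 0 ≠ 41, hence ψ is not injective, hence not bijective.
Since ψ is not bijective, we find the least positive k with ψ(k) = ψ(0): this means 46k ≡ 0 (mod 82), i.e. 82 ∣ 46k. Since gcd(46, 82) = 2, dividing through by 2 this holds exactly when 41 ∣ 23k, and as gcd(23, 41) = 1, exactly when 41 ∣ k.
The smallest positive such k is 41.

41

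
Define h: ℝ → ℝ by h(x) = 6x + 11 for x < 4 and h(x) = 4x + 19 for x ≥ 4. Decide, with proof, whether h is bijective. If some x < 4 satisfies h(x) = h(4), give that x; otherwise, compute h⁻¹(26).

Both pieces are strictly increasing (slopes 6 and 4), so each is injective on its own interval.
The left piece maps (−∞, 4) onto (−∞, 35); the right piece maps [4, ∞) onto [35, ∞).
Since 35 = 35, the images partition ℝ: h is injective and surjective, hence bijective.
Because the two images are disjoint, no x < 4 has h(x) = h(4), so we compute h⁻¹(26): 26 lies in (−∞, 35), so solve 6x + 11 = 26: x = (26 − 11)/6 = 5/2.

5/2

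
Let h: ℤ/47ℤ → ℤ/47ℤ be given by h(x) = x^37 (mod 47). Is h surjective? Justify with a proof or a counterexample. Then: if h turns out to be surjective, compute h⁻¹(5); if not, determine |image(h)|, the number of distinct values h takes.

23

Since 47 is prime, the nonzero elements of ℤ/47ℤ form a cyclic group of order 46.
As gcd(37, 46) = 1, raising to the 37th power is a bijection on this group: if a^37 ≡ b^37 then (ab^{−1})^37 = 1, and the only element of order dividing gcd(37, 46) = 1 is 1, so a = b.
With h(0) = 0 this makes h injective on all of ℤ/47ℤ, hence bijective (finite equal-size domain and codomain). In particular h is surjective.
Since h is surjective, we find the preimage of 5. The inverse of x ↦ x^37 on (ℤ/47ℤ)^× is x ↦ x^5, because 37·5 = 185 = 4·46 + 1 ≡ 1 (mod 46) and x^{46} = 1 for x ≠ 0 (Fermat). So h⁻¹(5) = 5^5 mod 47.
Repeated squaring mod 47: 5^1 ≡ 5, 5^2 ≡ 5² = 25, 5^4 ≡ 25² = 625 ≡ 14. Since 5 = 4 + 1, 5^5 ≡ 14·5: 14·5 = 70 ≡ 23. So 5^5 ≡ 23 (mod 47).
Hence h⁻¹(5) = 23.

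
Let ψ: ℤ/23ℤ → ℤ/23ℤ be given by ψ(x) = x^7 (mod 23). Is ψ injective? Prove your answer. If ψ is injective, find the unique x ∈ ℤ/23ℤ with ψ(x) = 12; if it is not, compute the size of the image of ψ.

Since 23 is prime, the nonzero elements of ℤ/23ℤ form a cyclic group of order 22.
As gcd(7, 22) = 1, raising to the 7th power is a bijection on this group: if u^7 ≡ v^7 then (uv^{−1})^7 = 1, and the only element of order dividing gcd(7, 22) = 1 is 1, so u = v.
With ψ(0) = 0 this makes ψ injective on all of ℤ/23ℤ, hence bijective (finite equal-size domain and codomain). In particular ψ is injective.
Since ψ is injective, we find the preimage of 12. The inverse of x ↦ x^7 on (ℤ/23ℤ)^× is x ↦ x^19, because 7·19 = 133 = 6·22 + 1 ≡ 1 (mod 22) and x^{22} = 1 for x ≠ 0 (Fermat). So ψ⁻¹(12) = 12^19 mod 23.
Repeated squaring mod 23: 12^1 ≡ 12, 12^2 ≡ 12² = 144 ≡ 6, 12^4 ≡ 6² = 36 ≡ 13, 12^8 ≡ 13² = 169 ≡ 8, 12^16 ≡ 8² = 64 ≡ 18. Since 19 = 16 + 2 + 1, 12^19 ≡ 18·6·12: 18·6 = 108 ≡ 16, then 16·12 = 192 ≡ 8. So 12^19 ≡ 8 (mod 23).
Hence ψ⁻¹(12) = 8.

8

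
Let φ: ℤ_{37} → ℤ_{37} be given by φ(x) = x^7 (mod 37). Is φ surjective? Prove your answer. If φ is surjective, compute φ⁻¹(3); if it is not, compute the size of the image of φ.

30

Since 37 is prime, the nonzero elements of ℤ_{37} form a cyclic group of order 36.
As gcd(7, 36) = 1, raising to the 7th power is a bijection on this group: if x_1^7 ≡ x_2^7 then (x_1x_2^{−1})^7 = 1, and the only element of order dividing gcd(7, 36) = 1 is 1, so x_1 = x_2.
With φ(0) = 0 this makes φ injective on all of ℤ_{37}, hence bijective (finite equal-size domain and codomain). In particular φ is surjective.
Since φ is surjective, we find the preimage of 3. The inverse of x ↦ x^7 on (ℤ_{37})^× is x ↦ x^31, because 7·31 = 217 = 6·36 + 1 ≡ 1 (mod 36) and x^{36} = 1 for x ≠ 0 (Fermat). So φ⁻¹(3) = 3^31 mod 37.
Repeated squaring mod 37: 3^1 ≡ 3, 3^2 ≡ 3² = 9, 3^4 ≡ 9² = 81 ≡ 7, 3^8 ≡ 7² = 49 ≡ 12, 3^16 ≡ 12² = 144 ≡ 33. Since 31 = 16 + 8 + 4 + 2 + 1, 3^31 ≡ 33·12·7·9·3: 33·12 = 396 ≡ 26, then 26·7 = 182 ≡ 34, then 34·9 = 306 ≡ 10, then 10·3 = 30. So 3^31 ≡ 30 (mod 37).
Hence φ⁻¹(3) = 30.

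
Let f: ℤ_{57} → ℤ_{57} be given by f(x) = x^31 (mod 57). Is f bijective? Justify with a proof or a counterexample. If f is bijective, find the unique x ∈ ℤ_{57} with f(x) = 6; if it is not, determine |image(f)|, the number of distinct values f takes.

9

Computing x^31 mod 57 for each x (by repeated squaring, reducing mod 57 at every step), the values f(0), f(1), …, f(56) are: 0, 1, 41, 33, 28, 17, 42, 7, 8, 6, 13, 11, 12, 34, 2, 48, 43, 35, 18, 19, 20, 3, 52, 47, 36, 4, 26, 27, 25, 32, 30, 31, 53, 21, 10, 5, 54, 37, 38, 39, 22, 14, 9, 55, 23, 45, 46, 44, 51, 49, 50, 15, 40, 29, 24, 16, 56.
Every element of ℤ_{57} appears exactly once in this list, so f is a bijection, and in particular bijective.
Since f is bijective, we read off the preimage of 6 from the same table: f(9) = 6, so f⁻¹(6) = 9.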